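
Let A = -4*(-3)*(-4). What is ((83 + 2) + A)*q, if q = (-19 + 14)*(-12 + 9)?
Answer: 555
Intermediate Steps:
A = -48 (A = 12*(-4) = -48)
q = 15 (q = -5*(-3) = 15)
((83 + 2) + A)*q = ((83 + 2) - 48)*15 = (85 - 48)*15 = 37*15 = 555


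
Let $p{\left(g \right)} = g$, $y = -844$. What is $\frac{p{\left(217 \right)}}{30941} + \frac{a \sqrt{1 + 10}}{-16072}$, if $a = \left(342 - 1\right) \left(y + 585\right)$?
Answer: $\frac{217}{30941} + \frac{12617 \sqrt{11}}{2296} \approx 18.233$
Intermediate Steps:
$a = -88319$ ($a = \left(342 - 1\right) \left(-844 + 585\right) = 341 \left(-259\right) = -88319$)
$\frac{p{\left(217 \right)}}{30941} + \frac{a \sqrt{1 + 10}}{-16072} = \frac{217}{30941} + \frac{\left(-88319\right) \sqrt{1 + 10}}{-16072} = 217 \cdot \frac{1}{30941} + - 88319 \sqrt{11} \left(- \frac{1}{16072}\right) = \frac{217}{30941} + \frac{12617 \sqrt{11}}{2296}$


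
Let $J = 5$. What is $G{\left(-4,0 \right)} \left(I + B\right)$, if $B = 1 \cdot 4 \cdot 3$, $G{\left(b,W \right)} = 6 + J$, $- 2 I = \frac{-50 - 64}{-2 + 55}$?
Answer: $\frac{7623}{53} \approx 143.83$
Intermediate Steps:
$I = \frac{57}{53}$ ($I = - \frac{\left(-50 - 64\right) \frac{1}{-2 + 55}}{2} = - \frac{\left(-114\right) \frac{1}{53}}{2} = \left(- \frac{1}{2}\right) \left(- \frac{114}{53}\right) = \frac{57}{53} \approx 1.0755$)
$G{\left(b,W \right)} = 11$ ($G{\left(b,W \right)} = 6 + 5 = 11$)
$B = 12$ ($B = 4 \cdot 3 = 12$)
$G{\left(-4,0 \right)} \left(I + B\right) = 11 \left(\frac{57}{53} + 12\right) = 11 \cdot \frac{693}{53} = \frac{7623}{53}$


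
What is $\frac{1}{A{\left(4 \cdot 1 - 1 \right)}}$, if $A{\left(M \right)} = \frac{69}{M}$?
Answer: $\frac{1}{23} \approx 0.043478$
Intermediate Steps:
$\frac{1}{A{\left(4 \cdot 1 - 1 \right)}} = \frac{1}{69 \frac{1}{4 \cdot 1 - 1}} = \frac{1}{69 \frac{1}{4 - 1}} = \frac{1}{69 \cdot \frac{1}{3}} = \frac{1}{23}$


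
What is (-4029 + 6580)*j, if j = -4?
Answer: -10204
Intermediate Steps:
(-4029 + 6580)*j = (-4029 + 6580)*(-4) = 2551*(-4) = -10204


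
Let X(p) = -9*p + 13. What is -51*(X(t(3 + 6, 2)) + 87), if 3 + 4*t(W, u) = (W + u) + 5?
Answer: -14433/4 ≈ -3608.3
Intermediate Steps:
t(W, u) = 1/2 + W/4 + u/4 (t(W, u) = -3/4 + ((W + u) + 5)/4 = -3/4 + (5 + W + u)/4 = -3/4 + (5/4 + W/4 + u/4) = 1/2 + W/4 + u/4)
X(p) = 13 - 9*p
-51*(X(t(3 + 6, 2)) + 87) = -51*((13 - 9*(1/2 + (3 + 6)/4 + (1/4)*2)) + 87) = -51*((13 - 9*(1/2 + (1/4)*9 + 1/2)) + 87) = -51*((13 - 9*(1/2 + 9/4 + 1/2)) + 87) = -51*((13 - 9*13/4) + 87) = -51*((13 - 117/4) + 87) = -51*(-65/4 + 87) = -51*283/4 = -14433/4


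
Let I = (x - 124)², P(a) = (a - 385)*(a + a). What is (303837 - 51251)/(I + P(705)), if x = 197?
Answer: 252586/456529 ≈ 0.55328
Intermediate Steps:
P(a) = 2*a*(-385 + a) (P(a) = (-385 + a)*(2*a) = 2*a*(-385 + a))
I = 5329 (I = (197 - 124)² = 73² = 5329)
(303837 - 51251)/(I + P(705)) = (303837 - 51251)/(5329 + 2*705*(-385 + 705)) = 252586/(5329 + 2*705*320) = 252586/(5329 + 451200) = 252586/456529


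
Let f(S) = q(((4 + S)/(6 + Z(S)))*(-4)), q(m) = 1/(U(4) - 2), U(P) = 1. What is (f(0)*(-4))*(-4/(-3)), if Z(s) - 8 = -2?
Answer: 16/3 ≈ 5.3333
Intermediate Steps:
Z(s) = 6 (Z(s) = 8 - 2 = 6)
q(m) = -1 (q(m) = 1/(1 - 2) = 1/(-1) = -1)
f(S) = -1
(f(0)*(-4))*(-4/(-3)) = (-1*(-4))*(-4/(-3)) = 4*(-4*(-⅓)) = 4*(4/3) = 16/3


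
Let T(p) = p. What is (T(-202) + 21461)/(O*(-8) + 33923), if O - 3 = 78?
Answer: 21259/33275 ≈ 0.63889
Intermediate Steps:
O = 81 (O = 3 + 78 = 81)
(T(-202) + 21461)/(O*(-8) + 33923) = (-202 + 21461)/(81*(-8) + 33923) = 21259/(-648 + 33923) = 21259/33275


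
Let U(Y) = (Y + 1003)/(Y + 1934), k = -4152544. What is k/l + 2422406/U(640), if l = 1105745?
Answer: 6894615169407988/1816739035 ≈ 3.7950e+6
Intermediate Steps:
U(Y) = (1003 + Y)/(1934 + Y)
k/l + 2422406/U(640) = -4152544/1105745 + 2422406/(((1003 + 640)/(1934 + 640))) = -4152544*1/1105745 + 2422406/((1643/2574)) = -4152544/1105745 + 2422406/(((1/2574)*1643)) = -4152544/1105745 + 2422406/(1643/2574) = -4152544/1105745 + 2422406*(2574/1643) = -4152544/1105745 + 6235273044/1643 = 6894615169407988/1816739035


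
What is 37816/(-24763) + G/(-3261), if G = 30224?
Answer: -871754888/80752143 ≈ -10.795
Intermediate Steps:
37816/(-24763) + G/(-3261) = 37816/(-24763) + 30224/(-3261) = 37816*(-1/24763) + 30224*(-1/3261) = -37816/24763 - 30224/3261 = -871754888/80752143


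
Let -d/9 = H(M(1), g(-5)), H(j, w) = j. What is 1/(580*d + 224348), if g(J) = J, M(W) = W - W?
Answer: 1/224348 ≈ 4.4574e-6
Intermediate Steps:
M(W) = 0
d = 0 (d = -9*0 = 0)
1/(580*d + 224348) = 1/(580*0 + 224348) = 1/(0 + 224348) = 1/224348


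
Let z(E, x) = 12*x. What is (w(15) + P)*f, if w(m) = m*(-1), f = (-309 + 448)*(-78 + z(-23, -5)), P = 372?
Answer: -6847974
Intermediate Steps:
f = -19182 (f = (-309 + 448)*(-78 + 12*(-5)) = 139*(-78 - 60) = 139*(-138) = -19182)
w(m) = -m
(w(15) + P)*f = (-1*15 + 372)*(-19182) = (-15 + 372)*(-19182) = 357*(-19182) = -6847974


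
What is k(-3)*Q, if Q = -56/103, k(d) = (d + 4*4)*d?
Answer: 2184/103 ≈ 21.204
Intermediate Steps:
k(d) = d*(16 + d) (k(d) = (d + 16)*d = (16 + d)*d = d*(16 + d))
Q = -56/103 (Q = -56*1/103 = -56/103 ≈ -0.54369)
k(-3)*Q = -3*(16 - 3)*(-56/103) = -3*13*(-56/103) = -39*(-56/103) = 2184/103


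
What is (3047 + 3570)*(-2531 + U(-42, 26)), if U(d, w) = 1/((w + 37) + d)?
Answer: -351693550/21 ≈ -1.6747e+7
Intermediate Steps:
U(d, w) = 1/(37 + d + w) (U(d, w) = 1/((37 + w) + d) = 1/(37 + d + w))
(3047 + 3570)*(-2531 + U(-42, 26)) = (3047 + 3570)*(-2531 + 1/(37 - 42 + 26)) = 6617*(-2531 + 1/21) = 6617*(-53150/21) = -351693550/21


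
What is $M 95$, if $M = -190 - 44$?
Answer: $-22230$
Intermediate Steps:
$M = -234$ ($M = -190 - 44 = -234$)
$M 95 = \left(-234\right) 95 = -22230$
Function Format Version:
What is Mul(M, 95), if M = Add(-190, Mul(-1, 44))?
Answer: -22230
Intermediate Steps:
M = -234 (M = Add(-190, -44) = -234)
Mul(M, 95) = Mul(-234, 95) = -22230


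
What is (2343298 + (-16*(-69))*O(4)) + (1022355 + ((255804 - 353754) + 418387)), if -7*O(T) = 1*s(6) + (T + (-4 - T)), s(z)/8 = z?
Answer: 25754054/7 ≈ 3.6792e+6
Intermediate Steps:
s(z) = 8*z
O(T) = -44/7 (O(T) = -(1*(8*6) + (T + (-4 - T)))/7 = -(1*48 - 4)/7 = -(48 - 4)/7 = -⅐*44 = -44/7)
(2343298 + (-16*(-69))*O(4)) + (1022355 + ((255804 - 353754) + 418387)) = (2343298 - 16*(-69)*(-44/7)) + (1022355 + ((255804 - 353754) + 418387)) = (2343298 + 1104*(-44/7)) + (1022355 + (-97950 + 418387)) = (2343298 - 48576/7) + (1022355 + 320437) = 16354510/7 + 1342792 = 25754054/7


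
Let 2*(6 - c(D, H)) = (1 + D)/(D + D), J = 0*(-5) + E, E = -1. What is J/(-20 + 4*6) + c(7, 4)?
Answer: 153/28 ≈ 5.4643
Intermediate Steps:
J = -1 (J = 0*(-5) - 1 = 0 - 1 = -1)
c(D, H) = 6 - (1 + D)/(4*D) (c(D, H) = 6 - (1 + D)/(2*(D + D)) = 6 - (1 + D)/(2*(2*D)) = 6 - (1 + D)*1/(2*D)/2 = 6 - (1 + D)/(4*D))
J/(-20 + 4*6) + c(7, 4) = -1/(-20 + 4*6) + (¼)*(-1 + 23*7)/7 = -1/(-20 + 24) + (¼)*(⅐)*(-1 + 161) = -1/4 + (¼)*(⅐)*160 = -1*¼ + 40/7 = -¼ + 40/7 = 153/28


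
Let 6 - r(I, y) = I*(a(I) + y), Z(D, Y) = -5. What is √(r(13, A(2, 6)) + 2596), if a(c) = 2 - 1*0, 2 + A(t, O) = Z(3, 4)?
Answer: √2667 ≈ 51.643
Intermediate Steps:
A(t, O) = -7 (A(t, O) = -2 - 5 = -7)
a(c) = 2 (a(c) = 2 + 0 = 2)
r(I, y) = 6 - I*(2 + y)
√(r(13, A(2, 6)) + 2596) = √((6 - 2*13 - 1*13*(-7)) + 2596) = √((6 - 26 + 91) + 2596) = √(71 + 2596) = √2667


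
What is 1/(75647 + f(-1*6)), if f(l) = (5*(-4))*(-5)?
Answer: 1/75747 ≈ 1.3202e-5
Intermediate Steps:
f(l) = 100 (f(l) = -20*(-5) = 100)
1/(75647 + f(-1*6)) = 1/(75647 + 100) = 1/75747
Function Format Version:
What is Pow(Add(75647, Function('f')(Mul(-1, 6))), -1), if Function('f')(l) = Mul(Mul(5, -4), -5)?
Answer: Rational(1, 75747) ≈ 1.3202e-5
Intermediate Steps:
Function('f')(l) = 100 (Function('f')(l) = Mul(-20, -5) = 100)
Pow(Add(75647, Function('f')(Mul(-1, 6))), -1) = Pow(Add(75647, 100), -1) = Pow(75747, -1) = Rational(1, 75747)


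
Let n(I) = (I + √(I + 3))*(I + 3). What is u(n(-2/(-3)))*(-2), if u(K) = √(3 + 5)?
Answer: -4*√2 ≈ -5.6569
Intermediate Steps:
n(I) = (3 + I)*(I + √(3 + I)) (n(I) = (I + √(3 + I))*(3 + I) = (3 + I)*(I + √(3 + I)))
u(K) = 2*√2 (u(K) = √8 = 2*√2)
u(n(-2/(-3)))*(-2) = (2*√2)*(-2) = -4*√2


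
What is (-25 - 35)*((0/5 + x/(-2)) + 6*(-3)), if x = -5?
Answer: 930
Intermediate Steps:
(-25 - 35)*((0/5 + x/(-2)) + 6*(-3)) = (-25 - 35)*((0/5 - 5/(-2)) + 6*(-3)) = -60*((0*(⅕) - 5*(-½)) - 18) = -60*((0 + 5/2) - 18) = -60*(5/2 - 18) = -60*(-31/2) = 930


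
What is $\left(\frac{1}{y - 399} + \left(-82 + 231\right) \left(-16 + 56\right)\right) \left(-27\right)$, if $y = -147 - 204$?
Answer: $- \frac{40229991}{250} \approx -1.6092 \cdot 10^{5}$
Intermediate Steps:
$y = -351$ ($y = -147 - 204 = -351$)
$\left(\frac{1}{y - 399} + \left(-82 + 231\right) \left(-16 + 56\right)\right) \left(-27\right) = \left(\frac{1}{-351 - 399} + \left(-82 + 231\right) \left(-16 + 56\right)\right) \left(-27\right) = \left(\frac{1}{-750} + 149 \cdot 40\right) \left(-27\right) = \left(- \frac{1}{750} + 5960\right) \left(-27\right) = \frac{4469999}{750} \left(-27\right) = - \frac{40229991}{250}$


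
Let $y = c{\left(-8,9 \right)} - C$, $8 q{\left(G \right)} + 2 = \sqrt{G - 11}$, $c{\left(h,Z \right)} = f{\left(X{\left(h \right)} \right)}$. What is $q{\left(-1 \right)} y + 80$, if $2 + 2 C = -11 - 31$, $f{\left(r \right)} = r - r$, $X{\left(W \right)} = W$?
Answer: $\frac{149}{2} + \frac{11 i \sqrt{3}}{2} \approx 74.5 + 9.5263 i$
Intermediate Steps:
$f{\left(r \right)} = 0$
$c{\left(h,Z \right)} = 0$
$q{\left(G \right)} = - \frac{1}{4} + \frac{\sqrt{-11 + G}}{8}$ ($q{\left(G \right)} = - \frac{1}{4} + \frac{\sqrt{G - 11}}{8} = - \frac{1}{4} + \frac{\sqrt{-11 + G}}{8}$)
$C = -22$ ($C = -1 + \frac{-11 - 31}{2} = -1 + \frac{1}{2} \left(-42\right) = -1 - 21 = -22$)
$y = 22$ ($y = 0 - -22 = 0 + 22 = 22$)
$q{\left(-1 \right)} y + 80 = \left(- \frac{1}{4} + \frac{\sqrt{-11 - 1}}{8}\right) 22 + 80 = \left(- \frac{1}{4} + \frac{\sqrt{-12}}{8}\right) 22 + 80 = \left(- \frac{1}{4} + \frac{2 i \sqrt{3}}{8}\right) 22 + 80 = \left(- \frac{1}{4} + \frac{i \sqrt{3}}{4}\right) 22 + 80 = \left(- \frac{11}{2} + \frac{11 i \sqrt{3}}{2}\right) + 80 = \frac{149}{2} + \frac{11 i \sqrt{3}}{2}$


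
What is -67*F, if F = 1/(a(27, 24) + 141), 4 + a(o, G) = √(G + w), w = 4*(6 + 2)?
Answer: -9179/18713 + 134*√14/18713 ≈ -0.46372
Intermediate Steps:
w = 32 (w = 4*8 = 32)
a(o, G) = -4 + √(32 + G) (a(o, G) = -4 + √(G + 32) = -4 + √(32 + G))
F = 1/(137 + 2*√14) (F = 1/((-4 + √(32 + 24)) + 141) = 1/((-4 + √56) + 141) = 1/((-4 + 2*√14) + 141) = 1/(137 + 2*√14) ≈ 0.0069212)
-67*F = -67*(137/18713 - 2*√14/18713) = -9179/18713 + 134*√14/18713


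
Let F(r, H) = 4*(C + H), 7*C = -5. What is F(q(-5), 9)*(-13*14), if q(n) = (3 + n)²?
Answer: -6032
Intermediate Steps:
C = -5/7 (C = (⅐)*(-5) = -5/7 ≈ -0.71429)
F(r, H) = -20/7 + 4*H (F(r, H) = 4*(-5/7 + H) = -20/7 + 4*H)
F(q(-5), 9)*(-13*14) = (-20/7 + 4*9)*(-13*14) = (-20/7 + 36)*(-182) = (232/7)*(-182) = -6032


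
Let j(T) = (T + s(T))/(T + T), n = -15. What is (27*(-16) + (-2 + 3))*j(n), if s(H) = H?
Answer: -431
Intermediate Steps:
j(T) = 1 (j(T) = (T + T)/(T + T) = (2*T)/((2*T)) = (2*T)*(1/(2*T)) = 1)
(27*(-16) + (-2 + 3))*j(n) = (27*(-16) + (-2 + 3))*1 = (-432 + 1)*1 = -431*1 = -431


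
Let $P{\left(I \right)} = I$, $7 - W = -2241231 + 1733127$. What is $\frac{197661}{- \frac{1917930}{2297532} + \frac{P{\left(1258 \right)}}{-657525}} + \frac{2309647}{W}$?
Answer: $- \frac{25286796719184890978653}{107040121412050361} \approx -2.3624 \cdot 10^{5}$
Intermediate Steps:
$W = 508111$ ($W = 7 - \left(-2241231 + 1733127\right) = 7 - -508104 = 7 + 508104 = 508111$)
$\frac{197661}{- \frac{1917930}{2297532} + \frac{P{\left(1258 \right)}}{-657525}} + \frac{2309647}{W} = \frac{197661}{- \frac{1917930}{2297532} + \frac{1258}{-657525}} + \frac{2309647}{508111} = \frac{197661}{\left(-1917930\right) \frac{1}{2297532} + 1258 \left(- \frac{1}{657525}\right)} + 2309647 \cdot \frac{1}{508111} = \frac{197661}{- \frac{319655}{382922} - \frac{1258}{657525}} + \frac{2309647}{508111} = \frac{197661}{- \frac{210662869751}{251780788050}} + \frac{2309647}{508111} = 197661 \left(- \frac{251780788050}{210662869751}\right) + \frac{2309647}{508111} = - \frac{49767242346751050}{210662869751} + \frac{2309647}{508111} = - \frac{25286796719184890978653}{107040121412050361}$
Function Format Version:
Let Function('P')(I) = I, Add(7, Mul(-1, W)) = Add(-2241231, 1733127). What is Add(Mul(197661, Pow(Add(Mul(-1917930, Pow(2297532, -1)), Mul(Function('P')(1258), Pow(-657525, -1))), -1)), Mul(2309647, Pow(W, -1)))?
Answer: Rational(-25286796719184890978653, 107040121412050361) ≈ -2.3624e+5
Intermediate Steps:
W = 508111 (W = Add(7, Mul(-1, Add(-2241231, 1733127))) = Add(7, Mul(-1, -508104)) = Add(7, 508104) = 508111)
Add(Mul(197661, Pow(Add(Mul(-1917930, Pow(2297532, -1)), Mul(Function('P')(1258), Pow(-657525, -1))), -1)), Mul(2309647, Pow(W, -1))) = Add(Mul(197661, Pow(Add(Mul(-1917930, Pow(2297532, -1)), Mul(1258, Pow(-657525, -1))), -1)), Mul(2309647, Pow(508111, -1))) = Add(Mul(197661, Pow(Add(Mul(-1917930, Rational(1, 2297532)), Mul(1258, Rational(-1, 657525))), -1)), Mul(2309647, Rational(1, 508111))) = Add(Mul(197661, Pow(Add(Rational(-319655, 382922), Rational(-1258, 657525)), -1)), Rational(2309647, 508111)) = Add(Mul(197661, Pow(Rational(-210662869751, 251780788050), -1)), Rational(2309647, 508111)) = Add(Mul(197661, Rational(-251780788050, 210662869751)), Rational(2309647, 508111)) = Add(Rational(-49767242346751050, 210662869751), Rational(2309647, 508111)) = Rational(-25286796719184890978653, 107040121412050361)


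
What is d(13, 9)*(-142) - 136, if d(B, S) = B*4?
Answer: -7520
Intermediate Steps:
d(B, S) = 4*B
d(13, 9)*(-142) - 136 = (4*13)*(-142) - 136 = 52*(-142) - 136 = -7384 - 136 = -7520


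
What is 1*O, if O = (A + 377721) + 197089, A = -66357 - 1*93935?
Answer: 414518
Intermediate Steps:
A = -160292 (A = -66357 - 93935 = -160292)
O = 414518 (O = (-160292 + 377721) + 197089 = 217429 + 197089 = 414518)
1*O = 1*414518 = 414518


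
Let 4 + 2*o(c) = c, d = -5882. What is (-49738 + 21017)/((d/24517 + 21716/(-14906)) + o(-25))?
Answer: 10496100995842/5919119093 ≈ 1773.3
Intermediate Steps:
o(c) = -2 + c/2
(-49738 + 21017)/((d/24517 + 21716/(-14906)) + o(-25)) = (-49738 + 21017)/((-5882/24517 + 21716/(-14906)) + (-2 + (½)*(-25))) = -28721/((-5882*1/24517 + 21716*(-1/14906)) + (-2 - 25/2)) = -28721/((-5882/24517 - 10858/7453) - 29/2) = -28721/(-310044132/182725201 - 29/2) = -28721/(-5919119093/365450402) = -28721*(-365450402/5919119093) = 10496100995842/5919119093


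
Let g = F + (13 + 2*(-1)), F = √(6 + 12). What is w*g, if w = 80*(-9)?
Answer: -7920 - 2160*√2 ≈ -10975.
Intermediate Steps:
F = 3*√2 (F = √18 = 3*√2 ≈ 4.2426)
w = -720
g = 11 + 3*√2 (g = 3*√2 + (13 + 2*(-1)) = 3*√2 + (13 - 2) = 3*√2 + 11 = 11 + 3*√2 ≈ 15.243)
w*g = -720*(11 + 3*√2) = -7920 - 2160*√2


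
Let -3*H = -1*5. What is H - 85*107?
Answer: -27280/3 ≈ -9093.3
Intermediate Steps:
H = 5/3 (H = -(-1)*5/3 = -1/3*(-5) = 5/3 ≈ 1.6667)
H - 85*107 = 5/3 - 85*107 = 5/3 - 9095 = -27280/3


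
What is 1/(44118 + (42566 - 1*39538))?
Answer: 1/47146 ≈ 2.1211e-5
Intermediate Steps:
1/(44118 + (42566 - 1*39538)) = 1/(44118 + (42566 - 39538)) = 1/(44118 + 3028) = 1/47146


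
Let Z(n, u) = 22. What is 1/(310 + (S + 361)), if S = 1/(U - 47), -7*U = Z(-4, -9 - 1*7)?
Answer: 351/235514 ≈ 0.0014904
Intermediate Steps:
U = -22/7 (U = -⅐*22 = -22/7 ≈ -3.1429)
S = -7/351 (S = 1/(-22/7 - 47) = 1/(-351/7) = -7/351 ≈ -0.019943)
1/(310 + (S + 361)) = 1/(310 + (-7/351 + 361)) = 1/(310 + 126704/351) = 1/(235514/351) = 351/235514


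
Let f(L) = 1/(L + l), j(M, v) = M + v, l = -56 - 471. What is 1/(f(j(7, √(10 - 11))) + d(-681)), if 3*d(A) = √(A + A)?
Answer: 811203/(-1560 - 3*I + 270401*I*√1362) ≈ -1.2708e-5 - 0.081289*I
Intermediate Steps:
l = -527
d(A) = √2*√A/3 (d(A) = √(A + A)/3 = √(2*A)/3 = (√2*√A)/3 = √2*√A/3)
f(L) = 1/(-527 + L) (f(L) = 1/(L - 527) = 1/(-527 + L))
1/(f(j(7, √(10 - 11))) + d(-681)) = 1/(1/(-527 + (7 + √(10 - 11))) + √2*√(-681)/3) = 1/(1/(-527 + (7 + √(-1))) + √2*(I*√681)/3) = 1/(1/(-527 + (7 + I)) + I*√1362/3) = 1/(1/(-520 + I) + I*√1362/3) = 1/((-520 - I)/270401 + I*√1362/3)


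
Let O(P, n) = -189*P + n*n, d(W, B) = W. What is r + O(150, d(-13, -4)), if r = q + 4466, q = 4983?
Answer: -18732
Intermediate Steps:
r = 9449 (r = 4983 + 4466 = 9449)
O(P, n) = n**2 - 189*P (O(P, n) = -189*P + n**2 = n**2 - 189*P)
r + O(150, d(-13, -4)) = 9449 + ((-13)**2 - 189*150) = 9449 + (169 - 28350) = 9449 - 28181 = -18732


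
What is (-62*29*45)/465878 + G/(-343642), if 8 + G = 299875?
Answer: -83752756223/80047623838 ≈ -1.0463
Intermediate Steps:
G = 299867 (G = -8 + 299875 = 299867)
(-62*29*45)/465878 + G/(-343642) = (-62*29*45)/465878 + 299867/(-343642) = -1798*45*(1/465878) + 299867*(-1/343642) = -80910*1/465878 - 299867/343642 = -40455/232939 - 299867/343642 = -83752756223/80047623838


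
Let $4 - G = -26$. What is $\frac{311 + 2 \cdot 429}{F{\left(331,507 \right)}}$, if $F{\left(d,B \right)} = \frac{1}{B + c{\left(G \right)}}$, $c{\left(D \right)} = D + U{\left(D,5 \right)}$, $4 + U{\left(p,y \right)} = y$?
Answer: $628922$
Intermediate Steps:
$G = 30$ ($G = 4 - -26 = 4 + 26 = 30$)
$U{\left(p,y \right)} = -4 + y$
$c{\left(D \right)} = 1 + D$ ($c{\left(D \right)} = D + \left(-4 + 5\right) = D + 1 = 1 + D$)
$F{\left(d,B \right)} = \frac{1}{31 + B}$ ($F{\left(d,B \right)} = \frac{1}{B + \left(1 + 30\right)} = \frac{1}{B + 31} = \frac{1}{31 + B}$)
$\frac{311 + 2 \cdot 429}{F{\left(331,507 \right)}} = \frac{311 + 2 \cdot 429}{\frac{1}{31 + 507}} = \frac{311 + 858}{\frac{1}{538}} = 1169 \frac{1}{\frac{1}{538}} = 1169 \cdot 538 = 628922$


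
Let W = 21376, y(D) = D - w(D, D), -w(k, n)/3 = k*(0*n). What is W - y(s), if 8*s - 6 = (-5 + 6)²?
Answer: 171001/8 ≈ 21375.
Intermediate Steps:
w(k, n) = 0 (w(k, n) = -3*k*0*n = -3*k*0 = -3*0 = 0)
s = 7/8 (s = ¾ + (-5 + 6)²/8 = ¾ + (⅛)*1² = ¾ + (⅛)*1 = ¾ + ⅛ = 7/8 ≈ 0.87500)
y(D) = D (y(D) = D - 1*0 = D + 0 = D)
W - y(s) = 21376 - 1*7/8 = 21376 - 7/8 = 171001/8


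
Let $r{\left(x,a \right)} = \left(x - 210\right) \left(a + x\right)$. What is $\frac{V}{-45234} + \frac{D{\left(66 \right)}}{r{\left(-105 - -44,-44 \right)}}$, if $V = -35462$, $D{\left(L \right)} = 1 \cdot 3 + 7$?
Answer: $\frac{4807255}{6129207} \approx 0.78432$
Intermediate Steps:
$D{\left(L \right)} = 10$ ($D{\left(L \right)} = 3 + 7 = 10$)
$r{\left(x,a \right)} = \left(-210 + x\right) \left(a + x\right)$
$\frac{V}{-45234} + \frac{D{\left(66 \right)}}{r{\left(-105 - -44,-44 \right)}} = - \frac{35462}{-45234} + \frac{10}{\left(-105 - -44\right)^{2} - -9240 - 210 \left(-105 - -44\right) - 44 \left(-105 - -44\right)} = \left(-35462\right) \left(- \frac{1}{45234}\right) + \frac{10}{\left(-105 + 44\right)^{2} + 9240 - 210 \left(-105 + 44\right) - 44 \left(-105 + 44\right)} = \frac{2533}{3231} + \frac{10}{\left(-61\right)^{2} + 9240 - -12810 - -2684} = \frac{2533}{3231} + \frac{10}{3721 + 9240 + 12810 + 2684} = \frac{2533}{3231} + \frac{10}{28455} = \frac{2533}{3231} + 10 \cdot \frac{1}{28455} = \frac{2533}{3231} + \frac{2}{5691} = \frac{4807255}{6129207}$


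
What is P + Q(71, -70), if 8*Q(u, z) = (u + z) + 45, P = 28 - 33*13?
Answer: -1581/4 ≈ -395.25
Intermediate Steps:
P = -401 (P = 28 - 429 = -401)
Q(u, z) = 45/8 + u/8 + z/8 (Q(u, z) = ((u + z) + 45)/8 = (45 + u + z)/8 = 45/8 + u/8 + z/8)
P + Q(71, -70) = -401 + (45/8 + (1/8)*71 + (1/8)*(-70)) = -401 + (45/8 + 71/8 - 35/4) = -401 + 23/4 = -1581/4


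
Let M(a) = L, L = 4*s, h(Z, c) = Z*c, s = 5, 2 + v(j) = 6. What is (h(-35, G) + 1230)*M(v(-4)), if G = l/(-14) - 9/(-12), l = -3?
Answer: 23925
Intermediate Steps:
v(j) = 4 (v(j) = -2 + 6 = 4)
G = 27/28 (G = -3/(-14) - 9/(-12) = -3*(-1/14) - 9*(-1/12) = 3/14 + ¾ = 27/28 ≈ 0.96429)
L = 20 (L = 4*5 = 20)
M(a) = 20
(h(-35, G) + 1230)*M(v(-4)) = (-35*27/28 + 1230)*20 = (-135/4 + 1230)*20 = (4785/4)*20 = 23925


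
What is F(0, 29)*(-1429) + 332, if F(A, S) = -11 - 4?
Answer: 21767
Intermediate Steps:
F(A, S) = -15
F(0, 29)*(-1429) + 332 = -15*(-1429) + 332 = 21435 + 332 = 21767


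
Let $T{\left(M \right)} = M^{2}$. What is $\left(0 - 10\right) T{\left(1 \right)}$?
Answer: $-10$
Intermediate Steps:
$\left(0 - 10\right) T{\left(1 \right)} = \left(0 - 10\right) 1^{2} = \left(0 - 10\right) 1 = \left(-10\right) 1 = -10$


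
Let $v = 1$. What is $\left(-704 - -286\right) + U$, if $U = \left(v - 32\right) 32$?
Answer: $-1410$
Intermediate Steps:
$U = -992$ ($U = \left(1 - 32\right) 32 = \left(-31\right) 32 = -992$)
$\left(-704 - -286\right) + U = \left(-704 - -286\right) - 992 = \left(-704 + 286\right) - 992 = -418 - 992 = -1410$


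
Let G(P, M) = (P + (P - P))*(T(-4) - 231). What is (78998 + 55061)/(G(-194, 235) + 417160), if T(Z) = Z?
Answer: 134059/462750 ≈ 0.28970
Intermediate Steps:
G(P, M) = -235*P (G(P, M) = (P + (P - P))*(-4 - 231) = (P + 0)*(-235) = P*(-235) = -235*P)
(78998 + 55061)/(G(-194, 235) + 417160) = (78998 + 55061)/(-235*(-194) + 417160) = 134059/(45590 + 417160) = 134059/462750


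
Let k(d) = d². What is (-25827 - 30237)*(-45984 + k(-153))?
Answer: 1265644800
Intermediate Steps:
(-25827 - 30237)*(-45984 + k(-153)) = (-25827 - 30237)*(-45984 + (-153)²) = -56064*(-45984 + 23409) = -56064*(-22575) = 1265644800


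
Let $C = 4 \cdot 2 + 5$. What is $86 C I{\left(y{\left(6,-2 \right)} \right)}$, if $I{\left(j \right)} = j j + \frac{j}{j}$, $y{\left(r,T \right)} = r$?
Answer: $41366$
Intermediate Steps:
$I{\left(j \right)} = 1 + j^{2}$ ($I{\left(j \right)} = j^{2} + 1 = 1 + j^{2}$)
$C = 13$ ($C = 8 + 5 = 13$)
$86 C I{\left(y{\left(6,-2 \right)} \right)} = 86 \cdot 13 \left(1 + 6^{2}\right) = 1118 \left(1 + 36\right) = 1118 \cdot 37 = 41366$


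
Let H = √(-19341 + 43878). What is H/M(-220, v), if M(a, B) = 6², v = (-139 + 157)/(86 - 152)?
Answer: √24537/36 ≈ 4.3512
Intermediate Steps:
v = -3/11 (v = 18/(-66) = 18*(-1/66) = -3/11 ≈ -0.27273)
M(a, B) = 36
H = √24537 ≈ 156.64
H/M(-220, v) = √24537/36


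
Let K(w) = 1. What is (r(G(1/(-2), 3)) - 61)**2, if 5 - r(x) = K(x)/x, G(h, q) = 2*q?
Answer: 113569/36 ≈ 3154.7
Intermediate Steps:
r(x) = 5 - 1/x
(r(G(1/(-2), 3)) - 61)**2 = ((5 - 1/(2*3)) - 61)**2 = ((5 - 1/6) - 61)**2 = (29/6 - 61)**2 = (-337/6)**2 = 113569/36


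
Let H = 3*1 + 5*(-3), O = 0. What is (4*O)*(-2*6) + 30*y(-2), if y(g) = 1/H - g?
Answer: 115/2 ≈ 57.500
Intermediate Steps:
H = -12 (H = 3 - 15 = -12)
y(g) = -1/12 - g (y(g) = 1/(-12) - g = -1/12 - g)
(4*O)*(-2*6) + 30*y(-2) = (4*0)*(-2*6) + 30*(-1/12 - 1*(-2)) = 0*(-12) + 30*(-1/12 + 2) = 0 + 30*(23/12) = 0 + 115/2 = 115/2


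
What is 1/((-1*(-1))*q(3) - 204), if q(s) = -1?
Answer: -1/205 ≈ -0.0048781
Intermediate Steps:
1/((-1*(-1))*q(3) - 204) = 1/(-1*(-1)*(-1) - 204) = 1/(1*(-1) - 204) = 1/(-1 - 204) = 1/(-205) = -1/205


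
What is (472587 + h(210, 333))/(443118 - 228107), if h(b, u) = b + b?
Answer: 473007/215011 ≈ 2.1999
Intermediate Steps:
h(b, u) = 2*b
(472587 + h(210, 333))/(443118 - 228107) = (472587 + 2*210)/(443118 - 228107) = (472587 + 420)/215011 = 473007*(1/215011) = 473007/215011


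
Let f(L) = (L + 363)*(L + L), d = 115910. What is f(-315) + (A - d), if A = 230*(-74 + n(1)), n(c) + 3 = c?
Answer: -163630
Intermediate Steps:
n(c) = -3 + c
A = -17480 (A = 230*(-74 + (-3 + 1)) = 230*(-74 - 2) = 230*(-76) = -17480)
f(L) = 2*L*(363 + L) (f(L) = (363 + L)*(2*L) = 2*L*(363 + L))
f(-315) + (A - d) = 2*(-315)*(363 - 315) + (-17480 - 1*115910) = 2*(-315)*48 + (-17480 - 115910) = -30240 - 133390 = -163630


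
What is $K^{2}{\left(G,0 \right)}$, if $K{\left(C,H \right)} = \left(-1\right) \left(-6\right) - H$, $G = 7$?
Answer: $36$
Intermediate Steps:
$K{\left(C,H \right)} = 6 - H$
$K^{2}{\left(G,0 \right)} = \left(6 - 0\right)^{2} = \left(6 + 0\right)^{2} = 6^{2} = 36$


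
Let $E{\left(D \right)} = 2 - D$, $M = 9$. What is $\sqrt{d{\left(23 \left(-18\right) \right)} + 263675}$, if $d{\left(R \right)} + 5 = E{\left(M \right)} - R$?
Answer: $\sqrt{264077} \approx 513.88$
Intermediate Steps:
$d{\left(R \right)} = -12 - R$ ($d{\left(R \right)} = -5 - \left(7 + R\right) = -12 - R$)
$\sqrt{d{\left(23 \left(-18\right) \right)} + 263675} = \sqrt{\left(-12 - 23 \left(-18\right)\right) + 263675} = \sqrt{\left(-12 - -414\right) + 263675} = \sqrt{\left(-12 + 414\right) + 263675} = \sqrt{402 + 263675} = \sqrt{264077}$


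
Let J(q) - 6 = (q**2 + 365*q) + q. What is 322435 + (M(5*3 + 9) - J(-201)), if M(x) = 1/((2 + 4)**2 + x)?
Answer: 21335641/60 ≈ 3.5559e+5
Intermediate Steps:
J(q) = 6 + q**2 + 366*q (J(q) = 6 + ((q**2 + 365*q) + q) = 6 + (q**2 + 366*q) = 6 + q**2 + 366*q)
M(x) = 1/(36 + x) (M(x) = 1/(6**2 + x) = 1/(36 + x))
322435 + (M(5*3 + 9) - J(-201)) = 322435 + (1/(36 + (5*3 + 9)) - (6 + (-201)**2 + 366*(-201))) = 322435 + (1/(36 + (15 + 9)) - (6 + 40401 - 73566)) = 322435 + (1/(36 + 24) - 1*(-33159)) = 322435 + (1/60 + 33159) = 322435 + 1989541/60 = 21335641/60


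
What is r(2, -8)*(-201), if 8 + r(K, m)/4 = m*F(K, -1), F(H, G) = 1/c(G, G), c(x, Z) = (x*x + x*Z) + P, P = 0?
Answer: 9648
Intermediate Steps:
c(x, Z) = x² + Z*x (c(x, Z) = (x*x + x*Z) + 0 = (x² + Z*x) + 0 = x² + Z*x)
F(H, G) = 1/(2*G²) (F(H, G) = 1/(G*(G + G)) = 1/(G*(2*G)) = 1/(2*G²))
r(K, m) = -32 + 2*m (r(K, m) = -32 + 4*(m*((½)/(-1)²)) = -32 + 4*(m*((½)*1)) = -32 + 4*(m*(½)) = -32 + 4*(m/2) = -32 + 2*m)
r(2, -8)*(-201) = (-32 + 2*(-8))*(-201) = (-32 - 16)*(-201) = -48*(-201) = 9648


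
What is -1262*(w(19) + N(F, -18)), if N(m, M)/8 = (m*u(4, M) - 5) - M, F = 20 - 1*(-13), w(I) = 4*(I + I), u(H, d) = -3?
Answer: 676432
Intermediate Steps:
w(I) = 8*I (w(I) = 4*(2*I) = 8*I)
F = 33 (F = 20 + 13 = 33)
N(m, M) = -40 - 24*m - 8*M (N(m, M) = 8*((m*(-3) - 5) - M) = 8*((-3*m - 5) - M) = 8*((-5 - 3*m) - M) = 8*(-5 - M - 3*m) = -40 - 24*m - 8*M)
-1262*(w(19) + N(F, -18)) = -1262*(8*19 + (-40 - 24*33 - 8*(-18))) = -1262*(152 + (-40 - 792 + 144)) = -1262*(152 - 688) = -1262*(-536) = 676432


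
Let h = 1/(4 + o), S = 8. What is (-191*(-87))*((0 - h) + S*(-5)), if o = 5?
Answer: -1999579/3 ≈ -6.6653e+5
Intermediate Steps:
h = 1/9 (h = 1/(4 + 5) = 1/9 ≈ 0.11111)
(-191*(-87))*((0 - h) + S*(-5)) = (-191*(-87))*((0 - 1*1/9) + 8*(-5)) = 16617*((0 - 1/9) - 40) = 16617*(-1/9 - 40) = 16617*(-361/9) = -1999579/3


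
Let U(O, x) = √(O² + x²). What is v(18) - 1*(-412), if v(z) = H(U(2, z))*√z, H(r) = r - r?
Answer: 412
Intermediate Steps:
H(r) = 0
v(z) = 0 (v(z) = 0*√z = 0)
v(18) - 1*(-412) = 0 - 1*(-412) = 0 + 412 = 412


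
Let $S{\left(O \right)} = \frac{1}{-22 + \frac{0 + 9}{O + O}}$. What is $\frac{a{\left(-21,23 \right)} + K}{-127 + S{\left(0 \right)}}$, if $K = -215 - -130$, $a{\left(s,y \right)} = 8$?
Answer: $\frac{77}{127} \approx 0.6063$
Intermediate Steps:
$S{\left(O \right)} = \frac{1}{-22 + \frac{9}{2 O}}$
$K = -85$ ($K = -215 + 130 = -85$)
$\frac{a{\left(-21,23 \right)} + K}{-127 + S{\left(0 \right)}} = \frac{8 - 85}{-127 - \frac{0}{-9 + 44 \cdot 0}} = - \frac{77}{-127 - \frac{0}{-9 + 0}} = - \frac{77}{-127 - \frac{0}{-9}} = - \frac{77}{-127 - 0 \left(- \frac{1}{9}\right)} = - \frac{77}{-127 + 0} = - \frac{77}{-127} = \left(-77\right) \left(- \frac{1}{127}\right) = \frac{77}{127}$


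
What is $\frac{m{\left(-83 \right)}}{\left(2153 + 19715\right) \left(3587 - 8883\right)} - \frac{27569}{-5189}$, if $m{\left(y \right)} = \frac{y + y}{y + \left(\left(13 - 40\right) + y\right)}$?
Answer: $\frac{308109697630401}{57991991847328} \approx 5.313$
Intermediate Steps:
$m{\left(y \right)} = \frac{2 y}{-27 + 2 y}$ ($m{\left(y \right)} = \frac{2 y}{y + \left(-27 + y\right)} = \frac{2 y}{-27 + 2 y}$)
$\frac{m{\left(-83 \right)}}{\left(2153 + 19715\right) \left(3587 - 8883\right)} - \frac{27569}{-5189} = \frac{2 \left(-83\right) \frac{1}{-27 + 2 \left(-83\right)}}{\left(2153 + 19715\right) \left(3587 - 8883\right)} - \frac{27569}{-5189} = \frac{2 \left(-83\right) \frac{1}{-27 - 166}}{21868 \left(-5296\right)} - - \frac{27569}{5189} = \frac{2 \left(-83\right) \frac{1}{-193}}{-115812928} + \frac{27569}{5189} = 2 \left(-83\right) \left(- \frac{1}{193}\right) \left(- \frac{1}{115812928}\right) + \frac{27569}{5189} = \frac{166}{193} \left(- \frac{1}{115812928}\right) + \frac{27569}{5189} = - \frac{83}{11175947552} + \frac{27569}{5189} = \frac{308109697630401}{57991991847328}$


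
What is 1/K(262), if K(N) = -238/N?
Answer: -131/119 ≈ -1.1008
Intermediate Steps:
1/K(262) = 1/(-238/262) = 1/(-238*1/262) = 1/(-119/131) = -131/119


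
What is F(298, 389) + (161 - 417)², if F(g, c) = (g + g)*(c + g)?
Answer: 474988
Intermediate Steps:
F(g, c) = 2*g*(c + g) (F(g, c) = (2*g)*(c + g) = 2*g*(c + g))
F(298, 389) + (161 - 417)² = 2*298*(389 + 298) + (161 - 417)² = 2*298*687 + (-256)² = 409452 + 65536 = 474988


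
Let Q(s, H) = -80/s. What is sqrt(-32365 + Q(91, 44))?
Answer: 3*I*sqrt(29780205)/91 ≈ 179.91*I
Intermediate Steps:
sqrt(-32365 + Q(91, 44)) = sqrt(-32365 - 80/91) = sqrt(-2945295/91) = 3*I*sqrt(29780205)/91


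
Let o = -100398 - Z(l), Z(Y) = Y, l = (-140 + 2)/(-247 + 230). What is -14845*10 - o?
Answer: -816746/17 ≈ -48044.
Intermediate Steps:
l = 138/17 (l = -138/(-17) = -138*(-1/17) = 138/17 ≈ 8.1176)
o = -1706904/17 (o = -100398 - 1*138/17 = -100398 - 138/17 = -1706904/17 ≈ -1.0041e+5)
-14845*10 - o = -14845*10 - 1*(-1706904/17) = -148450 + 1706904/17 = -816746/17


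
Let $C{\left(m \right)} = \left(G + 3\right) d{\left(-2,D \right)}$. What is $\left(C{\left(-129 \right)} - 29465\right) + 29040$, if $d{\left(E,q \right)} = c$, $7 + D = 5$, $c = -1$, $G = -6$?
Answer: $-422$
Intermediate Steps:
$D = -2$ ($D = -7 + 5 = -2$)
$d{\left(E,q \right)} = -1$
$C{\left(m \right)} = 3$ ($C{\left(m \right)} = \left(-6 + 3\right) \left(-1\right) = \left(-3\right) \left(-1\right) = 3$)
$\left(C{\left(-129 \right)} - 29465\right) + 29040 = \left(3 - 29465\right) + 29040 = -29462 + 29040 = -422$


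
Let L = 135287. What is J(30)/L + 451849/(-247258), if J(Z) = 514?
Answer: -61002205051/33450793046 ≈ -1.8236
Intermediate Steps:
J(30)/L + 451849/(-247258) = 514/135287 + 451849/(-247258) = 514*(1/135287) + 451849*(-1/247258) = 514/135287 - 451849/247258 = -61002205051/33450793046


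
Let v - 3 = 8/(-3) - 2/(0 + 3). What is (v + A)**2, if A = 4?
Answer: 121/9 ≈ 13.444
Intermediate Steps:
v = -1/3 (v = 3 + (8/(-3) - 2/(0 + 3)) = 3 + (8*(-1/3) - 2/3) = 3 + (-8/3 - 2*1/3) = 3 + (-8/3 - 2/3) = 3 - 10/3 = -1/3 ≈ -0.33333)
(v + A)**2 = (-1/3 + 4)**2 = (11/3)**2 = 121/9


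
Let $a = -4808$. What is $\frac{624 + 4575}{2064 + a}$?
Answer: $- \frac{5199}{2744} \approx -1.8947$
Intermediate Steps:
$\frac{624 + 4575}{2064 + a} = \frac{624 + 4575}{2064 - 4808} = \frac{5199}{-2744} = 5199 \left(- \frac{1}{2744}\right) = - \frac{5199}{2744}$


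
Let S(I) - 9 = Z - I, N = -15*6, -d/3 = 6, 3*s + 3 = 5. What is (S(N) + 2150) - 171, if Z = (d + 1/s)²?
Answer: 9401/4 ≈ 2350.3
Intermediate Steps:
s = ⅔ (s = -1 + (⅓)*5 = -1 + 5/3 = ⅔ ≈ 0.66667)
d = -18 (d = -3*6 = -18)
N = -90
Z = 1089/4 (Z = (-18 + 1/(⅔))² = (-18 + 3/2)² = (-33/2)² = 1089/4 ≈ 272.25)
S(I) = 1125/4 - I (S(I) = 9 + (1089/4 - I) = 1125/4 - I)
(S(N) + 2150) - 171 = ((1125/4 - 1*(-90)) + 2150) - 171 = ((1125/4 + 90) + 2150) - 171 = (1485/4 + 2150) - 171 = 10085/4 - 171 = 9401/4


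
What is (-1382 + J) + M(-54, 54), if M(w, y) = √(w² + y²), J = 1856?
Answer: 474 + 54*√2 ≈ 550.37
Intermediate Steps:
(-1382 + J) + M(-54, 54) = (-1382 + 1856) + √((-54)² + 54²) = 474 + √(2916 + 2916) = 474 + √5832 = 474 + 54*√2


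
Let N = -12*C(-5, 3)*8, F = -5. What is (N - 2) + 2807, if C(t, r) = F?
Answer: 3285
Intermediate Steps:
C(t, r) = -5
N = 480 (N = -12*(-5)*8 = 60*8 = 480)
(N - 2) + 2807 = (480 - 2) + 2807 = 478 + 2807 = 3285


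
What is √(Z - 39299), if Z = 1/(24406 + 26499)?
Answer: I*√101836246312570/50905 ≈ 198.24*I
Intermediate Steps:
Z = 1/50905 ≈ 1.9644e-5
√(Z - 39299) = √(1/50905 - 39299) = √(-2000515594/50905) = I*√101836246312570/50905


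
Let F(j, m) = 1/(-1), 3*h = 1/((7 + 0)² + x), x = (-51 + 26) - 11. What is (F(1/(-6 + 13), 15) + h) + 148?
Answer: 5734/39 ≈ 147.03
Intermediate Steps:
x = -36 (x = -25 - 11 = -36)
h = 1/39 (h = 1/(3*((7 + 0)² - 36)) = 1/(3*(7² - 36)) = 1/(3*(49 - 36)) = (⅓)/13 = (⅓)*(1/13) = 1/39 ≈ 0.025641)
F(j, m) = -1
(F(1/(-6 + 13), 15) + h) + 148 = (-1 + 1/39) + 148 = -38/39 + 148 = 5734/39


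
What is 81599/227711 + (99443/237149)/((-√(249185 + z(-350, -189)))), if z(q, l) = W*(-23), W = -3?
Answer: 81599/227711 - 99443*√249254/59110336846 ≈ 0.35750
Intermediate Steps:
z(q, l) = 69 (z(q, l) = -3*(-23) = 69)
81599/227711 + (99443/237149)/((-√(249185 + z(-350, -189)))) = 81599/227711 + (99443/237149)/((-√(249185 + 69))) = 81599*(1/227711) + (99443*(1/237149))/((-√249254)) = 81599/227711 + 99443*(-√249254/249254)/237149 = 81599/227711 - 99443*√249254/59110336846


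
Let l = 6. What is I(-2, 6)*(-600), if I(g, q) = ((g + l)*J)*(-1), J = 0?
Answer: 0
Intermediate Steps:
I(g, q) = 0 (I(g, q) = ((g + 6)*0)*(-1) = ((6 + g)*0)*(-1) = 0*(-1) = 0)
I(-2, 6)*(-600) = 0*(-600) = 0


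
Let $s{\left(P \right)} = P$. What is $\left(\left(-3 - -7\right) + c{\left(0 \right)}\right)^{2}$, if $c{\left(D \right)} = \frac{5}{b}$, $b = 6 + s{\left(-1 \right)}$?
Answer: $25$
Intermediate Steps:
$b = 5$ ($b = 6 - 1 = 5$)
$c{\left(D \right)} = 1$ ($c{\left(D \right)} = \frac{5}{5} = 5 \cdot \frac{1}{5} = 1$)
$\left(\left(-3 - -7\right) + c{\left(0 \right)}\right)^{2} = \left(\left(-3 - -7\right) + 1\right)^{2} = \left(\left(-3 + 7\right) + 1\right)^{2} = \left(4 + 1\right)^{2} = 5^{2} = 25$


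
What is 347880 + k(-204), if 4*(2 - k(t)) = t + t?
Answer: 347984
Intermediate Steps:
k(t) = 2 - t/2 (k(t) = 2 - (t + t)/4 = 2 - t/2)
347880 + k(-204) = 347880 + (2 - 1/2*(-204)) = 347880 + (2 + 102) = 347880 + 104 = 347984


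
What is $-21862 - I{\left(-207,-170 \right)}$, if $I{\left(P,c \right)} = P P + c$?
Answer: $-64541$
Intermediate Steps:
$I{\left(P,c \right)} = c + P^{2}$ ($I{\left(P,c \right)} = P^{2} + c = c + P^{2}$)
$-21862 - I{\left(-207,-170 \right)} = -21862 - \left(-170 + \left(-207\right)^{2}\right) = -21862 - \left(-170 + 42849\right) = -21862 - 42679 = -64541$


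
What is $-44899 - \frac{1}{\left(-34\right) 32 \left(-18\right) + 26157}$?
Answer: $- \frac{2053725160}{45741} \approx -44899.0$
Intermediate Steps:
$-44899 - \frac{1}{\left(-34\right) 32 \left(-18\right) + 26157} = -44899 - \frac{1}{\left(-1088\right) \left(-18\right) + 26157} = -44899 - \frac{1}{19584 + 26157} = -44899 - \frac{1}{45741} = - \frac{2053725160}{45741}$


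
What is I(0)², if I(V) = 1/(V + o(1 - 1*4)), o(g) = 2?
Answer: ¼ ≈ 0.25000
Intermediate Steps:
I(V) = 1/(2 + V) (I(V) = 1/(V + 2) = 1/(2 + V))
I(0)² = (1/(2 + 0))² = (1/2)² = (½)² = ¼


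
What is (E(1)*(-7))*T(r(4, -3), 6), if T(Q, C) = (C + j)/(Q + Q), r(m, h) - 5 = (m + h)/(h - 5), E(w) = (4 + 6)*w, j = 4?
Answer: -2800/39 ≈ -71.795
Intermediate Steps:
E(w) = 10*w
r(m, h) = 5 + (h + m)/(-5 + h) (r(m, h) = 5 + (m + h)/(h - 5) = 5 + (h + m)/(-5 + h))
T(Q, C) = (4 + C)/(2*Q) (T(Q, C) = (C + 4)/(Q + Q) = (4 + C)/((2*Q)) = (4 + C)*(1/(2*Q)) = (4 + C)/(2*Q))
(E(1)*(-7))*T(r(4, -3), 6) = ((10*1)*(-7))*((4 + 6)/(2*(((-25 + 4 + 6*(-3))/(-5 - 3))))) = (10*(-7))*((½)*10/((-25 + 4 - 18)/(-8))) = -35*10/((-⅛*(-39))) = -35*10/39/8 = -35*8*10/39 = -70*40/39 = -2800/39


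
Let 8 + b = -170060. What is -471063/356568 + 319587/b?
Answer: -16172269975/5053400552 ≈ -3.2003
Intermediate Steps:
b = -170068 (b = -8 - 170060 = -170068)
-471063/356568 + 319587/b = -471063/356568 + 319587/(-170068) = -471063*1/356568 + 319587*(-1/170068) = -157021/118856 - 319587/170068 = -16172269975/5053400552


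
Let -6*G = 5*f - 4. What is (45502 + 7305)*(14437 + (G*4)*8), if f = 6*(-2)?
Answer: 2341198345/3 ≈ 7.8040e+8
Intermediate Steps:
f = -12
G = 32/3 (G = -(5*(-12) - 4)/6 = -(-60 - 4)/6 = -1/6*(-64) = 32/3 ≈ 10.667)
(45502 + 7305)*(14437 + (G*4)*8) = (45502 + 7305)*(14437 + ((32/3)*4)*8) = 52807*(14437 + (128/3)*8) = 52807*(14437 + 1024/3) = 52807*(44335/3) = 2341198345/3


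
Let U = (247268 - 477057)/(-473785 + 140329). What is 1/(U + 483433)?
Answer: 333456/161203864237 ≈ 2.0685e-6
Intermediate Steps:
U = 229789/333456 (U = -229789/(-333456) = -229789*(-1/333456) = 229789/333456 ≈ 0.68911)
1/(U + 483433) = 1/(229789/333456 + 483433) = 1/(161203864237/333456) = 333456/161203864237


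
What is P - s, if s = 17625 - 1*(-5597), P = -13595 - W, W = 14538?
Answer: -51355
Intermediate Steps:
P = -28133 (P = -13595 - 1*14538 = -13595 - 14538 = -28133)
s = 23222 (s = 17625 + 5597 = 23222)
P - s = -28133 - 1*23222 = -28133 - 23222 = -51355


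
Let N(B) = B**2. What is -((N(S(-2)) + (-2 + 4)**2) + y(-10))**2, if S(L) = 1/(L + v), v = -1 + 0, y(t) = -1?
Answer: -784/81 ≈ -9.6790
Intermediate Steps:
v = -1
S(L) = 1/(-1 + L) (S(L) = 1/(L - 1) = 1/(-1 + L))
-((N(S(-2)) + (-2 + 4)**2) + y(-10))**2 = -(((1/(-1 - 2))**2 + (-2 + 4)**2) - 1)**2 = -(((1/(-3))**2 + 2**2) - 1)**2 = -(((-1/3)**2 + 4) - 1)**2 = -((1/9 + 4) - 1)**2 = -(37/9 - 1)**2 = -(28/9)**2 = -1*784/81 = -784/81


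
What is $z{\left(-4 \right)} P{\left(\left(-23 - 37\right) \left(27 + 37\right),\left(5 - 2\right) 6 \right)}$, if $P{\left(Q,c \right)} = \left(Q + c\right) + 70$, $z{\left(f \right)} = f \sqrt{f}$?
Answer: $30016 i \approx 30016.0 i$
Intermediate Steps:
$z{\left(f \right)} = f^{\frac{3}{2}}$
$P{\left(Q,c \right)} = 70 + Q + c$
$z{\left(-4 \right)} P{\left(\left(-23 - 37\right) \left(27 + 37\right),\left(5 - 2\right) 6 \right)} = \left(-4\right)^{\frac{3}{2}} \left(70 + \left(-23 - 37\right) \left(27 + 37\right) + \left(5 - 2\right) 6\right) = - 8 i \left(70 - 3840 + 3 \cdot 6\right) = - 8 i \left(70 - 3840 + 18\right) = - 8 i \left(-3752\right) = 30016 i$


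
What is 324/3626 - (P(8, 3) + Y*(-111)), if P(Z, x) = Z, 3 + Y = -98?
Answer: -20339885/1813 ≈ -11219.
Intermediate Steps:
Y = -101 (Y = -3 - 98 = -101)
324/3626 - (P(8, 3) + Y*(-111)) = 324/3626 - (8 - 101*(-111)) = 324*(1/3626) - (8 + 11211) = 162/1813 - 1*11219 = 162/1813 - 11219 = -20339885/1813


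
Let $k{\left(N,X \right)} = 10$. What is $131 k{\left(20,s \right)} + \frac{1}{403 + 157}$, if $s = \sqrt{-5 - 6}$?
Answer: $\frac{733601}{560} \approx 1310.0$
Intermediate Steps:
$s = i \sqrt{11}$ ($s = \sqrt{-11} = i \sqrt{11} \approx 3.3166 i$)
$131 k{\left(20,s \right)} + \frac{1}{403 + 157} = 131 \cdot 10 + \frac{1}{403 + 157} = 1310 + \frac{1}{560} = \frac{733601}{560}$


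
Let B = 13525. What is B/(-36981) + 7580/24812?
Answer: -13816580/229393143 ≈ -0.060231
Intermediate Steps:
B/(-36981) + 7580/24812 = 13525/(-36981) + 7580/24812 = 13525*(-1/36981) + 7580*(1/24812) = -13525/36981 + 1895/6203 = -13816580/229393143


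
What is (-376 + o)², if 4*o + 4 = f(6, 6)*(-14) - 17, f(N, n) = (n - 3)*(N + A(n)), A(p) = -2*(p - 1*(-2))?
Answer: 1221025/16 ≈ 76314.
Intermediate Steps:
A(p) = -4 - 2*p (A(p) = -2*(p + 2) = -2*(2 + p) = -4 - 2*p)
f(N, n) = (-3 + n)*(-4 + N - 2*n) (f(N, n) = (n - 3)*(N + (-4 - 2*n)) = (-3 + n)*(-4 + N - 2*n))
o = 399/4 (o = -1 + ((12 - 3*6 - 2*6² + 2*6 + 6*6)*(-14) - 17)/4 = -1 + ((12 - 18 - 2*36 + 12 + 36)*(-14) - 17)/4 = -1 + ((12 - 18 - 72 + 12 + 36)*(-14) - 17)/4 = -1 + (-30*(-14) - 17)/4 = -1 + (420 - 17)/4 = -1 + (¼)*403 = -1 + 403/4 = 399/4 ≈ 99.750)
(-376 + o)² = (-376 + 399/4)² = (-1105/4)² = 1221025/16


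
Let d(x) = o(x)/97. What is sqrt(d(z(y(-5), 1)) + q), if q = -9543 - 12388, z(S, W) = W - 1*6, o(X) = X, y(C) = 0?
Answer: 12*I*sqrt(1432981)/97 ≈ 148.09*I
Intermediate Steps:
z(S, W) = -6 + W (z(S, W) = W - 6 = -6 + W)
d(x) = x/97
q = -21931
sqrt(d(z(y(-5), 1)) + q) = sqrt((-6 + 1)/97 - 21931) = sqrt((1/97)*(-5) - 21931) = sqrt(-5/97 - 21931) = sqrt(-2127312/97) = 12*I*sqrt(1432981)/97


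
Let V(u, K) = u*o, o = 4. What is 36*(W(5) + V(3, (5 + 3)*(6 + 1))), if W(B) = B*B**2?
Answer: 4932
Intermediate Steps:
W(B) = B**3
V(u, K) = 4*u (V(u, K) = u*4 = 4*u)
36*(W(5) + V(3, (5 + 3)*(6 + 1))) = 36*(5**3 + 4*3) = 36*(125 + 12) = 36*137 = 4932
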